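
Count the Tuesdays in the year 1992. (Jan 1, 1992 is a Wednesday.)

52

Jan 1, 1992 is a Wednesday; the first Tuesday on or after it is Jan 7, 1992 (6 days later).
From Jan 7, 1992 to Dec 31, 1992: 24 + 29 + 31 + 30 + 31 + 30 + 31 + 31 + 30 + 31 + 30 + 31 = 359 days (rest of Jan, Feb, Mar, Apr, May, Jun, Jul, Aug, Sep, Oct, Nov, Dec).
359 ÷ 7 = 51 full weeks with remainder 2, so 51 more Tuesdays after the first → 52.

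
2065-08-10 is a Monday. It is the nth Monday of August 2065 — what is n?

2nd

Day 10 falls in week ⌈10/7⌉ of the month.
Days 1–7 hold the 1st Monday, 8–14 the 2nd, 15–21 the 3rd, 22–28 the 4th, 29–31 the 5th.
10 is in the range for the 2nd.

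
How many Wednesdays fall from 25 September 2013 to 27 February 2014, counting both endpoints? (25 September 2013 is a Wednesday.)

23

25 September 2013 is a Wednesday; the first Wednesday on or after it is 25 September 2013.
From 25 September 2013 to 27 February 2014: 5 + 31 + 30 + 31 + 31 + 27 = 155 days (rest of September, October, November, December, January, February).
155 ÷ 7 = 22 full weeks with remainder 1, so 22 more Wednesdays after the first → 23.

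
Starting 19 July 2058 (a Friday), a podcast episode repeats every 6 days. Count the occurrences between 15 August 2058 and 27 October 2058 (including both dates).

12

Occurrences land 6·i days after 19 July 2058 for i = 0, 1, 2, …
15 August 2058 is 27 days after the start; 27 ÷ 6 = 4 remainder 3; since the remainder is 3, round up to i = 5. First occurrence in the window: #6 on 18 August 2058 (5×6 = 30 days in).
27 October 2058 is 100 days after the start; 100 ÷ 6 = 16 remainder 4. Last occurrence in the window: #17 on 23 October 2058.
Occurrences #6 through #17: 12 in total.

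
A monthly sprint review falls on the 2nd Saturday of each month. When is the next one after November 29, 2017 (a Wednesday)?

December 9, 2017

November 2017 starts on a Wednesday; its first Saturday is the 4th, so the 2nd Saturday is the 11th — November 11, 2017.
That is not after November 29, 2017, so look at December 2017.
December 2017 starts on a Friday; its first Saturday is the 2nd, so the 2nd Saturday is the 9th — December 9, 2017.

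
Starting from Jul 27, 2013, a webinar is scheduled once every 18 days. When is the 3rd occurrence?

Sep 1, 2013

The 3rd occurrence is 2 intervals after the first: 2 × 18 = 36 days after Jul 27, 2013.
Jul has 31 days — 4 days to the end of Jul leaves 32.
Aug has 31 days (1 left).
1 day into Sep → Sep 1, 2013.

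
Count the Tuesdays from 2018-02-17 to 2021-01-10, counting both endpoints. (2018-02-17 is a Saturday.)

2018-02-17 is a Saturday; the first Tuesday on or after it is 2018-02-20 (3 days later).
From 2018-02-20 to 2021-01-10: 314 + 365 + 366 + 10 = 1055 days (rest of 2018, 2019, 2020, to 2021-01-10 in 2021).
1055 ÷ 7 = 150 full weeks with remainder 5, so 150 more Tuesdays after the first → 151.

151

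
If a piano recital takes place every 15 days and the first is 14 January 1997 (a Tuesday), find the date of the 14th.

28 July 1997

The 14th occurrence is 13 intervals after the first: 13 × 15 = 195 days after 14 January 1997.
January has 31 days — 17 days to the end of January leaves 178.
February has 28 days (150 left).
March has 31 days (119 left).
April has 30 days (89 left).
May has 31 days (58 left).
June has 30 days (28 left).
28 days into July → 28 July 1997.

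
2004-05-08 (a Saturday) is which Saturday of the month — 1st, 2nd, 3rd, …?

Day 8 falls in week ⌈8/7⌉ of the month.
Days 1–7 hold the 1st Saturday, 8–14 the 2nd, 15–21 the 3rd, 22–28 the 4th, 29–31 the 5th.
8 is in the range for the 2nd.

2nd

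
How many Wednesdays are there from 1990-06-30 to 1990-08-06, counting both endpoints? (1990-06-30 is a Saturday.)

1990-06-30 is a Saturday; the first Wednesday on or after it is 1990-07-04 (4 days later).
From 1990-07-04 to 1990-08-06: 27 + 6 = 33 days (rest of July, August).
33 ÷ 7 = 4 full weeks with remainder 5, so 4 more Wednesdays after the first → 5.

5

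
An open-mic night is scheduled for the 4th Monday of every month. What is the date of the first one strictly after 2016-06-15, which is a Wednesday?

2016-06-27

June 2016 starts on a Wednesday; its first Monday is the 6th, so the 4th Monday is the 27th — 2016-06-27.
2016-06-27 is after 2016-06-15, so that is the next one.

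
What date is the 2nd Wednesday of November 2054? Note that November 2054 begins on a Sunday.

November 2054 begins on a Sunday, so the first Wednesday is November 4 (3 days later).
The 2nd Wednesday is 1 weeks later: 4 + 7 = 11.

11 November 2054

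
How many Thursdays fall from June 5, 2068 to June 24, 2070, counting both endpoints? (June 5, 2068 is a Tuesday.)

107

June 5, 2068 is a Tuesday; the first Thursday on or after it is June 7, 2068 (2 days later).
From June 7, 2068 to June 24, 2070: 207 + 365 + 175 = 747 days (rest of 2068, 2069, to June 24, 2070 in 2070).
747 ÷ 7 = 106 full weeks with remainder 5, so 106 more Thursdays after the first → 107.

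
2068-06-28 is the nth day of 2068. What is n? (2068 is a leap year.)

180

Days in months before June: 31 + 29 + 31 + 30 + 31 = 152.
Plus 28 days into June → day 180.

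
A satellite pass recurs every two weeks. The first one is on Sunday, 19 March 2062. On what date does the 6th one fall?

The 6th occurrence is 5 intervals after the first: 5 × 14 = 70 days after 19 March 2062.
March has 31 days — 12 days to the end of March leaves 58.
April has 30 days (28 left).
28 days into May → 28 May 2062.

28 May 2062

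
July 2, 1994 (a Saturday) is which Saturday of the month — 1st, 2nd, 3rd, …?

Day 2 falls in week ⌈2/7⌉ of the month.
Days 1–7 hold the 1st Saturday, 8–14 the 2nd, 15–21 the 3rd, 22–28 the 4th, 29–31 the 5th.
2 is in the range for the 1st.

1st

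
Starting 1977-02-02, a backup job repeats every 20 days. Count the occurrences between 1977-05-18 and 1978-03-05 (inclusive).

Occurrences land 20·i days after 1977-02-02 for i = 0, 1, 2, …
1977-05-18 is 105 days after the start; 105 ÷ 20 = 5 remainder 5; since the remainder is 5, round up to i = 6. First occurrence in the window: #7 on 1977-06-02 (6×20 = 120 days in).
1978-03-05 is 396 days after the start; 396 ÷ 20 = 19 remainder 16. Last occurrence in the window: #20 on 1978-02-17.
Occurrences #7 through #20: 14 in total.

14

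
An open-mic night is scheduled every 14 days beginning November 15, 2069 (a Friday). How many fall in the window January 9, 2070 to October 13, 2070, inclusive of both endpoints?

Occurrences land 14·i days after November 15, 2069 for i = 0, 1, 2, …
January 9, 2070 is 55 days after the start; 55 ÷ 14 = 3 remainder 13; since the remainder is 13, round up to i = 4. First occurrence in the window: #5 on January 10, 2070 (4×14 = 56 days in).
October 13, 2070 is 332 days after the start; 332 ÷ 14 = 23 remainder 10. Last occurrence in the window: #24 on October 3, 2070.
Occurrences #5 through #24: 20 in total.

20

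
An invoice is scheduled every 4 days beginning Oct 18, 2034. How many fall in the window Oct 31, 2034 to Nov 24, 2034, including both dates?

Occurrences land 4·i days after Oct 18, 2034 for i = 0, 1, 2, …
Oct 31, 2034 is 13 days after the start; 13 ÷ 4 = 3 remainder 1; since the remainder is 1, round up to i = 4. First occurrence in the window: #5 on Nov 3, 2034 (4×4 = 16 days in).
Nov 24, 2034 is 37 days after the start; 37 ÷ 4 = 9 remainder 1. Last occurrence in the window: #10 on Nov 23, 2034.
Occurrences #5 through #10: 6 in total.

6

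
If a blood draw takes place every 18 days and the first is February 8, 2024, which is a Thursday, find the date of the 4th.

The 4th occurrence is 3 intervals after the first: 3 × 18 = 54 days after February 8, 2024.
February has 29 days — 21 days to the end of February leaves 33.
March has 31 days (2 left).
2 days into April → April 2, 2024.

April 2, 2024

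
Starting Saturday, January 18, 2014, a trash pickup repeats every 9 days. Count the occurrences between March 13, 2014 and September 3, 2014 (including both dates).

20

Occurrences land 9·i days after January 18, 2014 for i = 0, 1, 2, …
March 13, 2014 is 54 days after the start; 54 ÷ 9 = 6 remainder 0. First occurrence in the window: #7 on March 13, 2014 (6×9 = 54 days in).
September 3, 2014 is 228 days after the start; 228 ÷ 9 = 25 remainder 3. Last occurrence in the window: #26 on August 31, 2014.
Occurrences #7 through #26: 20 in total.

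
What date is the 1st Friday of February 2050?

4 February 2050

February 2050 begins on a Tuesday, so the first Friday is February 4 (3 days later).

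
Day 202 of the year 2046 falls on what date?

January has 31 days (202 − 31 = 171 remain).
February has 28 days (171 − 28 = 143 remain).
March has 31 days (143 − 31 = 112 remain).
April has 30 days (112 − 30 = 82 remain).
May has 31 days (82 − 31 = 51 remain).
June has 30 days (51 − 30 = 21 remain).
21 into July → July 21.

21 July 2046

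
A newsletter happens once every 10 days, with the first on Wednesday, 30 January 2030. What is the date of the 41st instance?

6 March 2031

The 41st occurrence is 40 intervals after the first: 40 × 10 = 400 days after 30 January 2030.
January has 31 days — 1 day to the end of January leaves 399.
February has 28 days (371 left).
March has 31 days (340 left).
April has 30 days (310 left).
May has 31 days (279 left).
June has 30 days (249 left).
July has 31 days (218 left).
August has 31 days (187 left).
September has 30 days (157 left).
October has 31 days (126 left).
November has 30 days (96 left).
December has 31 days (65 left).
January has 31 days (34 left).
February has 28 days (6 left).
6 days into March → 6 March 2031.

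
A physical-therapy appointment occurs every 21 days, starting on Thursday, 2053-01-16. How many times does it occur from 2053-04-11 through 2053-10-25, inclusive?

Occurrences land 21·i days after 2053-01-16 for i = 0, 1, 2, …
2053-04-11 is 85 days after the start; 85 ÷ 21 = 4 remainder 1; since the remainder is 1, round up to i = 5. First occurrence in the window: #6 on 2053-05-01 (5×21 = 105 days in).
2053-10-25 is 282 days after the start; 282 ÷ 21 = 13 remainder 9. Last occurrence in the window: #14 on 2053-10-16.
Occurrences #6 through #14: 9 in total.

9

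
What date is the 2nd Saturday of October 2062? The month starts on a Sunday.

October 14, 2062

October 2062 begins on a Sunday, so the first Saturday is October 7 (6 days later).
The 2nd Saturday is 1 weeks later: 7 + 7 = 14.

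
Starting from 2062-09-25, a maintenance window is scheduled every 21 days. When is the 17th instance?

2063-08-27

The 17th occurrence is 16 intervals after the first: 16 × 21 = 336 days after 2062-09-25.
September has 30 days — 5 days to the end of September leaves 331.
October has 31 days (300 left).
November has 30 days (270 left).
December has 31 days (239 left).
January has 31 days (208 left).
February has 28 days (180 left).
March has 31 days (149 left).
April has 30 days (119 left).
May has 31 days (88 left).
June has 30 days (58 left).
July has 31 days (27 left).
27 days into August → 2063-08-27.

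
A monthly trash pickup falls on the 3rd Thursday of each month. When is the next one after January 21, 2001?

February 15, 2001

January 2001 starts on a Monday; its first Thursday is the 4th, so the 3rd Thursday is the 18th — January 18, 2001.
That is not after January 21, 2001, so look at February 2001.
February 2001 starts on a Thursday; its first Thursday is the 1st, so the 3rd Thursday is the 15th — February 15, 2001.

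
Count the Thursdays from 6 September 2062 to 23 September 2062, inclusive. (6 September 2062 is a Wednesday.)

3

6 September 2062 is a Wednesday; the first Thursday on or after it is 7 September 2062 (1 day later).
From 7 September 2062 to 23 September 2062 is 23 − 7 = 16 days.
16 ÷ 7 = 2 full weeks with remainder 2, so 2 more Thursdays after the first → 3.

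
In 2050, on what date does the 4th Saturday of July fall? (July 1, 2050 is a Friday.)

23 July 2050

July 2050 begins on a Friday, so the first Saturday is July 2 (1 day later).
The 4th Saturday is 3 weeks later: 2 + 21 = 23.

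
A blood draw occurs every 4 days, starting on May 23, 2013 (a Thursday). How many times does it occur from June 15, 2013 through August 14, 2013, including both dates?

15

Occurrences land 4·i days after May 23, 2013 for i = 0, 1, 2, …
June 15, 2013 is 23 days after the start; 23 ÷ 4 = 5 remainder 3; since the remainder is 3, round up to i = 6. First occurrence in the window: #7 on June 16, 2013 (6×4 = 24 days in).
August 14, 2013 is 83 days after the start; 83 ÷ 4 = 20 remainder 3. Last occurrence in the window: #21 on August 11, 2013.
Occurrences #7 through #21: 15 in total.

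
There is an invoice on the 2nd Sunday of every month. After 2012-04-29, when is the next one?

April 2012 starts on a Sunday; its first Sunday is the 1st, so the 2nd Sunday is the 8th — 2012-04-08.
That is not after 2012-04-29, so look at May 2012.
May 2012 starts on a Tuesday; its first Sunday is the 6th, so the 2nd Sunday is the 13th — 2012-05-13.

2012-05-13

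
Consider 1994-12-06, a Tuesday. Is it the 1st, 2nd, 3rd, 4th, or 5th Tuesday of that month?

Day 6 falls in week ⌈6/7⌉ of the month.
Days 1–7 hold the 1st Tuesday, 8–14 the 2nd, 15–21 the 3rd, 22–28 the 4th, 29–31 the 5th.
6 is in the range for the 1st.

1st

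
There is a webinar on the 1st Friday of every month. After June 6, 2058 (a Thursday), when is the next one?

June 2058 starts on a Saturday, so its 1st Friday is June 7, 2058 (6 days in).
June 7, 2058 is after June 6, 2058, so that is the next one.

June 7, 2058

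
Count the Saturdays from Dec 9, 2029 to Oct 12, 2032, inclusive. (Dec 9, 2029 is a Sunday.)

148

Dec 9, 2029 is a Sunday; the first Saturday on or after it is Dec 15, 2029 (6 days later).
From Dec 15, 2029 to Oct 12, 2032: 16 + 365 + 365 + 286 = 1032 days (rest of 2029, 2030, 2031, to Oct 12, 2032 in 2032).
1032 ÷ 7 = 147 full weeks with remainder 3, so 147 more Saturdays after the first → 148.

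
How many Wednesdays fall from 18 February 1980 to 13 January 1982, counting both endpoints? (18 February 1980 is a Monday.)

100

18 February 1980 is a Monday; the first Wednesday on or after it is 20 February 1980 (2 days later).
From 20 February 1980 to 13 January 1982: 315 + 365 + 13 = 693 days (rest of 1980, 1981, to 13 January 1982 in 1982).
693 ÷ 7 = 99 full weeks with remainder 0, so 99 more Wednesdays after the first → 100.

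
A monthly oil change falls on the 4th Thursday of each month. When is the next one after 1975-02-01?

February 1975 starts on a Saturday; its first Thursday is the 6th, so the 4th Thursday is the 27th — 1975-02-27.
1975-02-27 is after 1975-02-01, so that is the next one.

1975-02-27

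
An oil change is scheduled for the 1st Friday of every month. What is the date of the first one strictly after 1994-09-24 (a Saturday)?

1994-10-07

September 1994 starts on a Thursday, so its 1st Friday is 1994-09-02 (1 day in).
That is not after 1994-09-24, so look at October 1994.
October 1994 starts on a Saturday, so its 1st Friday is 1994-10-07 (6 days in).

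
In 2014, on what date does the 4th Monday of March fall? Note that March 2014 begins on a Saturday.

2014-03-24

March 2014 begins on a Saturday, so the first Monday is March 3 (2 days later).
The 4th Monday is 3 weeks later: 3 + 21 = 24.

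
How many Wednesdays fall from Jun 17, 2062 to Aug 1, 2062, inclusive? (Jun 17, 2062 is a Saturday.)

Jun 17, 2062 is a Saturday; the first Wednesday on or after it is Jun 21, 2062 (4 days later).
From Jun 21, 2062 to Aug 1, 2062: 9 + 31 + 1 = 41 days (rest of Jun, Jul, Aug).
41 ÷ 7 = 5 full weeks with remainder 6, so 5 more Wednesdays after the first → 6.

6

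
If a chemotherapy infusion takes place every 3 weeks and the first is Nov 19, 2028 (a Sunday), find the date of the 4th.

Jan 21, 2029

The 4th occurrence is 3 intervals after the first: 3 × 21 = 63 days after Nov 19, 2028.
Nov has 30 days — 11 days to the end of Nov leaves 52.
Dec has 31 days (21 left).
21 days into Jan → Jan 21, 2029.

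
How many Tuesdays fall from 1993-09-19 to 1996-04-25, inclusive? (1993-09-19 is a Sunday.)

1993-09-19 is a Sunday; the first Tuesday on or after it is 1993-09-21 (2 days later).
From 1993-09-21 to 1996-04-25: 101 + 365 + 365 + 116 = 947 days (rest of 1993, 1994, 1995, to 1996-04-25 in 1996).
947 ÷ 7 = 135 full weeks with remainder 2, so 135 more Tuesdays after the first → 136.

136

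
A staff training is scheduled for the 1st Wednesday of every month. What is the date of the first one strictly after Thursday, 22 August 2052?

4 September 2052

August 2052 starts on a Thursday, so its 1st Wednesday is 7 August 2052 (6 days in).
That is not after 22 August 2052, so look at September 2052.
September 2052 starts on a Sunday, so its 1st Wednesday is 4 September 2052 (3 days in).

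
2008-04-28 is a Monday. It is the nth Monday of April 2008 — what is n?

4th

Day 28 falls in week ⌈28/7⌉ of the month.
Days 1–7 hold the 1st Monday, 8–14 the 2nd, 15–21 the 3rd, 22–28 the 4th, 29–31 the 5th.
28 is in the range for the 4th.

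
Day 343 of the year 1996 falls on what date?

January has 31 days (343 − 31 = 312 remain).
February has 29 days (312 − 29 = 283 remain).
March has 31 days (283 − 31 = 252 remain).
April has 30 days (252 − 30 = 222 remain).
May has 31 days (222 − 31 = 191 remain).
June has 30 days (191 − 30 = 161 remain).
July has 31 days (161 − 31 = 130 remain).
August has 31 days (130 − 31 = 99 remain).
September has 30 days (99 − 30 = 69 remain).
October has 31 days (69 − 31 = 38 remain).
November has 30 days (38 − 30 = 8 remain).
8 into December → December 8.

December 8, 1996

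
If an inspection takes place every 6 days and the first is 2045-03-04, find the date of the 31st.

2045-08-31

The 31st occurrence is 30 intervals after the first: 30 × 6 = 180 days after 2045-03-04.
March has 31 days — 27 days to the end of March leaves 153.
April has 30 days (123 left).
May has 31 days (92 left).
June has 30 days (62 left).
July has 31 days (31 left).
31 days into August → 2045-08-31.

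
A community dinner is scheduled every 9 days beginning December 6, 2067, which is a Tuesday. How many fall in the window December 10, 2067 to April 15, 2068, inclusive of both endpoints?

Occurrences land 9·i days after December 6, 2067 for i = 0, 1, 2, …
December 10, 2067 is 4 days after the start; 4 ÷ 9 = 0 remainder 4; since the remainder is 4, round up to i = 1. First occurrence in the window: #2 on December 15, 2067 (1×9 = 9 days in).
April 15, 2068 is 131 days after the start; 131 ÷ 9 = 14 remainder 5. Last occurrence in the window: #15 on April 10, 2068.
Occurrences #2 through #15: 14 in total.

14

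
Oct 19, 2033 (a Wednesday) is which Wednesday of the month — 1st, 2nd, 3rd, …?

Day 19 falls in week ⌈19/7⌉ of the month.
Days 1–7 hold the 1st Wednesday, 8–14 the 2nd, 15–21 the 3rd, 22–28 the 4th, 29–31 the 5th.
19 is in the range for the 3rd.

3rd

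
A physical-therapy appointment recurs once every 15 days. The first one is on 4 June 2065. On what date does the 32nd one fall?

12 September 2066

The 32nd occurrence is 31 intervals after the first: 31 × 15 = 465 days after 4 June 2065.
June has 30 days — 26 days to the end of June leaves 439.
From end of June to end of 2065 is 184 days (255 left).
January has 31 days (224 left).
February has 28 days (196 left).
March has 31 days (165 left).
April has 30 days (135 left).
May has 31 days (104 left).
June has 30 days (74 left).
July has 31 days (43 left).
August has 31 days (12 left).
12 days into September → 12 September 2066.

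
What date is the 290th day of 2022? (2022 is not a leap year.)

January has 31 days (290 − 31 = 259 remain).
February has 28 days (259 − 28 = 231 remain).
March has 31 days (231 − 31 = 200 remain).
April has 30 days (200 − 30 = 170 remain).
May has 31 days (170 − 31 = 139 remain).
June has 30 days (139 − 30 = 109 remain).
July has 31 days (109 − 31 = 78 remain).
August has 31 days (78 − 31 = 47 remain).
September has 30 days (47 − 30 = 17 remain).
17 into October → October 17.

2022-10-17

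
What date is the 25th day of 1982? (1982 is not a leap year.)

January 25, 1982

25 into January → January 25.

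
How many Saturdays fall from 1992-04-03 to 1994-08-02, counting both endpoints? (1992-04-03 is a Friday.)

1992-04-03 is a Friday; the first Saturday on or after it is 1992-04-04 (1 day later).
From 1992-04-04 to 1994-08-02: 271 + 365 + 214 = 850 days (rest of 1992, 1993, to 1994-08-02 in 1994).
850 ÷ 7 = 121 full weeks with remainder 3, so 121 more Saturdays after the first → 122.

122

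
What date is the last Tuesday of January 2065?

2065-01-27

The first Tuesday of January 2065 is January 6.
January 2065 has 31 days. Adding weeks: 6, 13, 20, 27 — the last one ≤ 31 is the 27th.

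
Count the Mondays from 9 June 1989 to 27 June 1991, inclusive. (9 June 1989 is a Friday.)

9 June 1989 is a Friday; the first Monday on or after it is 12 June 1989 (3 days later).
From 12 June 1989 to 27 June 1991: 202 + 365 + 178 = 745 days (rest of 1989, 1990, to 27 June 1991 in 1991).
745 ÷ 7 = 106 full weeks with remainder 3, so 106 more Mondays after the first → 107.

107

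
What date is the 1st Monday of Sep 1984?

Sep 1984 begins on a Saturday, so the first Monday is Sep 3 (2 days later).

Sep 3, 1984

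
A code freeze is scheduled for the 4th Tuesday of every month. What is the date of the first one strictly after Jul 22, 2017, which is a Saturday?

Jul 2017 starts on a Saturday; its first Tuesday is the 4th, so the 4th Tuesday is the 25th — Jul 25, 2017.
Jul 25, 2017 is after Jul 22, 2017, so that is the next one.

Jul 25, 2017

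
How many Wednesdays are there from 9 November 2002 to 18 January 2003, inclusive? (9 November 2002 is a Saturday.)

9 November 2002 is a Saturday; the first Wednesday on or after it is 13 November 2002 (4 days later).
From 13 November 2002 to 18 January 2003: 17 + 31 + 18 = 66 days (rest of November, December, January).
66 ÷ 7 = 9 full weeks with remainder 3, so 9 more Wednesdays after the first → 10.

10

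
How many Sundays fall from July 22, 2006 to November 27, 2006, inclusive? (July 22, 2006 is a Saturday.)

19

July 22, 2006 is a Saturday; the first Sunday on or after it is July 23, 2006 (1 day later).
From July 23, 2006 to November 27, 2006: 8 + 31 + 30 + 31 + 27 = 127 days (rest of July, August, September, October, November).
127 ÷ 7 = 18 full weeks with remainder 1, so 18 more Sundays after the first → 19.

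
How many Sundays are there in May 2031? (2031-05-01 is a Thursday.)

2031-05-01 is a Thursday; the first Sunday on or after it is 2031-05-04 (3 days later).
From 2031-05-04 to 2031-05-31 is 31 − 4 = 27 days.
27 ÷ 7 = 3 full weeks with remainder 6, so 3 more Sundays after the first → 4.

4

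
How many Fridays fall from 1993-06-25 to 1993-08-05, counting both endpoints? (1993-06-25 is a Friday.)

1993-06-25 is a Friday; the first Friday on or after it is 1993-06-25.
From 1993-06-25 to 1993-08-05: 5 + 31 + 5 = 41 days (rest of June, July, August).
41 ÷ 7 = 5 full weeks with remainder 6, so 5 more Fridays after the first → 6.

6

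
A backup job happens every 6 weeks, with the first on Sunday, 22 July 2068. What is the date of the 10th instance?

4 August 2069

The 10th occurrence is 9 intervals after the first: 9 × 42 = 378 days after 22 July 2068.
July has 31 days — 9 days to the end of July leaves 369.
August has 31 days (338 left).
September has 30 days (308 left).
October has 31 days (277 left).
November has 30 days (247 left).
December has 31 days (216 left).
January has 31 days (185 left).
February has 28 days (157 left).
March has 31 days (126 left).
April has 30 days (96 left).
May has 31 days (65 left).
June has 30 days (35 left).
July has 31 days (4 left).
4 days into August → 4 August 2069.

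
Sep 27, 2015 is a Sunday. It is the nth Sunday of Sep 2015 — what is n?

Day 27 falls in week ⌈27/7⌉ of the month.
Days 1–7 hold the 1st Sunday, 8–14 the 2nd, 15–21 the 3rd, 22–28 the 4th, 29–31 the 5th.
27 is in the range for the 4th.

4th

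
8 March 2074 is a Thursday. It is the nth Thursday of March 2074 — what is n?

2nd

Day 8 falls in week ⌈8/7⌉ of the month.
Days 1–7 hold the 1st Thursday, 8–14 the 2nd, 15–21 the 3rd, 22–28 the 4th, 29–31 the 5th.
8 is in the range for the 2nd.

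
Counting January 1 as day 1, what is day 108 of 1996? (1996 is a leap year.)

Jan has 31 days (108 − 31 = 77 remain).
Feb has 29 days (77 − 29 = 48 remain).
Mar has 31 days (48 − 31 = 17 remain).
17 into Apr → Apr 17.

Apr 17, 1996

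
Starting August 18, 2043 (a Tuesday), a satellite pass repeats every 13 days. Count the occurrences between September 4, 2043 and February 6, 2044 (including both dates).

12

Occurrences land 13·i days after August 18, 2043 for i = 0, 1, 2, …
September 4, 2043 is 17 days after the start; 17 ÷ 13 = 1 remainder 4; since the remainder is 4, round up to i = 2. First occurrence in the window: #3 on September 13, 2043 (2×13 = 26 days in).
February 6, 2044 is 172 days after the start; 172 ÷ 13 = 13 remainder 3. Last occurrence in the window: #14 on February 3, 2044.
Occurrences #3 through #14: 12 in total.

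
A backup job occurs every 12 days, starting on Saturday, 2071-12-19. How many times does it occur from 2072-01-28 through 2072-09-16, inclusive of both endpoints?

19

Occurrences land 12·i days after 2071-12-19 for i = 0, 1, 2, …
2072-01-28 is 40 days after the start; 40 ÷ 12 = 3 remainder 4; since the remainder is 4, round up to i = 4. First occurrence in the window: #5 on 2072-02-05 (4×12 = 48 days in).
2072-09-16 is 272 days after the start; 272 ÷ 12 = 22 remainder 8. Last occurrence in the window: #23 on 2072-09-08.
Occurrences #5 through #23: 19 in total.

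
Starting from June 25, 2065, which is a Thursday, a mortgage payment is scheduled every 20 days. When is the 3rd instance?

The 3rd occurrence is 2 intervals after the first: 2 × 20 = 40 days after June 25, 2065.
June has 30 days — 5 days to the end of June leaves 35.
July has 31 days (4 left).
4 days into August → August 4, 2065.

August 4, 2065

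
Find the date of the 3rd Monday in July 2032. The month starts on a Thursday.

July 2032 begins on a Thursday, so the first Monday is July 5 (4 days later).
The 3rd Monday is 2 weeks later: 5 + 14 = 19.

19 July 2032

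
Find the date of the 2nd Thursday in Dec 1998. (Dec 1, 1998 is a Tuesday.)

Dec 1998 begins on a Tuesday, so the first Thursday is Dec 3 (2 days later).
The 2nd Thursday is 1 weeks later: 3 + 7 = 10.

Dec 10, 1998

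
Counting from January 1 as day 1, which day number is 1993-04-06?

Days in months before April: 31 + 28 + 31 = 90.
Plus 6 days into April → day 96.

96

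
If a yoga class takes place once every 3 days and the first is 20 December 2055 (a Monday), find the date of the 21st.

The 21st occurrence is 20 intervals after the first: 20 × 3 = 60 days after 20 December 2055.
December has 31 days — 11 days to the end of December leaves 49.
January has 31 days (18 left).
18 days into February → 18 February 2056.

18 February 2056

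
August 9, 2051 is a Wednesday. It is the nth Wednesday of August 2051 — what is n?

2nd

Day 9 falls in week ⌈9/7⌉ of the month.
Days 1–7 hold the 1st Wednesday, 8–14 the 2nd, 15–21 the 3rd, 22–28 the 4th, 29–31 the 5th.
9 is in the range for the 2nd.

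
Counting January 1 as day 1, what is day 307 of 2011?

January has 31 days (307 − 31 = 276 remain).
February has 28 days (276 − 28 = 248 remain).
March has 31 days (248 − 31 = 217 remain).
April has 30 days (217 − 30 = 187 remain).
May has 31 days (187 − 31 = 156 remain).
June has 30 days (156 − 30 = 126 remain).
July has 31 days (126 − 31 = 95 remain).
August has 31 days (95 − 31 = 64 remain).
September has 30 days (64 − 30 = 34 remain).
October has 31 days (34 − 31 = 3 remain).
3 into November → November 3.

3 November 2011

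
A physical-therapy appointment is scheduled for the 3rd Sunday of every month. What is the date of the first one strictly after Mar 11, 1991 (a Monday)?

Mar 17, 1991

Mar 1991 starts on a Friday; its first Sunday is the 3rd, so the 3rd Sunday is the 17th — Mar 17, 1991.
Mar 17, 1991 is after Mar 11, 1991, so that is the next one.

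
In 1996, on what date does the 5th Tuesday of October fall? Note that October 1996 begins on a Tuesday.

1996-10-29

October 1996 begins on a Tuesday, so the first Tuesday is October 1.
The 5th Tuesday is 4 weeks later: 1 + 28 = 29.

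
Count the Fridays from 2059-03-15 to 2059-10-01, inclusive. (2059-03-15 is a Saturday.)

28

2059-03-15 is a Saturday; the first Friday on or after it is 2059-03-21 (6 days later).
From 2059-03-21 to 2059-10-01: 10 + 30 + 31 + 30 + 31 + 31 + 30 + 1 = 194 days (rest of March, April, May, June, July, August, September, October).
194 ÷ 7 = 27 full weeks with remainder 5, so 27 more Fridays after the first → 28.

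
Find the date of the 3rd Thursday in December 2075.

December 2075 begins on a Sunday, so the first Thursday is December 5 (4 days later).
The 3rd Thursday is 2 weeks later: 5 + 14 = 19.

December 19, 2075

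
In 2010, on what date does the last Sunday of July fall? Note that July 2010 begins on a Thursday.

2010-07-25

July 2010 begins on a Thursday, so the first Sunday is July 4 (3 days later).
July 2010 has 31 days. Adding weeks: 4, 11, 18, 25 — the last one ≤ 31 is the 25th.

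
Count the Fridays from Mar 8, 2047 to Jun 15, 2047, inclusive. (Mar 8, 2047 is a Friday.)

15

Mar 8, 2047 is a Friday; the first Friday on or after it is Mar 8, 2047.
From Mar 8, 2047 to Jun 15, 2047: 23 + 30 + 31 + 15 = 99 days (rest of Mar, Apr, May, Jun).
99 ÷ 7 = 14 full weeks with remainder 1, so 14 more Fridays after the first → 15.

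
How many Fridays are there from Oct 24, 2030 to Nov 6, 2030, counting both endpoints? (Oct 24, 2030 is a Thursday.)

Oct 24, 2030 is a Thursday; the first Friday on or after it is Oct 25, 2030 (1 day later).
From Oct 25, 2030 to Nov 6, 2030: 6 + 6 = 12 days (rest of Oct, Nov).
12 ÷ 7 = 1 full weeks with remainder 5, so 1 more Fridays after the first → 2.

2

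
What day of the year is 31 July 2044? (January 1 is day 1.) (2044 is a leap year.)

Days in months before July: 31 + 29 + 31 + 30 + 31 + 30 = 182.
Plus 31 days into July → day 213.

213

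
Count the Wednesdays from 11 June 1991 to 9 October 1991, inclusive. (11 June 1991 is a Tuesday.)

11 June 1991 is a Tuesday; the first Wednesday on or after it is 12 June 1991 (1 day later).
From 12 June 1991 to 9 October 1991: 18 + 31 + 31 + 30 + 9 = 119 days (rest of June, July, August, September, October).
119 ÷ 7 = 17 full weeks with remainder 0, so 17 more Wednesdays after the first → 18.

18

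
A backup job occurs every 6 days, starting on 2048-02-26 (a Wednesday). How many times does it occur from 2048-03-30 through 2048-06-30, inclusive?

Occurrences land 6·i days after 2048-02-26 for i = 0, 1, 2, …
2048-03-30 is 33 days after the start; 33 ÷ 6 = 5 remainder 3; since the remainder is 3, round up to i = 6. First occurrence in the window: #7 on 2048-04-02 (6×6 = 36 days in).
2048-06-30 is 125 days after the start; 125 ÷ 6 = 20 remainder 5. Last occurrence in the window: #21 on 2048-06-25.
Occurrences #7 through #21: 15 in total.

15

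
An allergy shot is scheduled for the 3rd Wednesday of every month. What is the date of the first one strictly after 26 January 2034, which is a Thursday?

January 2034 starts on a Sunday; its first Wednesday is the 4th, so the 3rd Wednesday is the 18th — 18 January 2034.
That is not after 26 January 2034, so look at February 2034.
February 2034 starts on a Wednesday; its first Wednesday is the 1st, so the 3rd Wednesday is the 15th — 15 February 2034.

15 February 2034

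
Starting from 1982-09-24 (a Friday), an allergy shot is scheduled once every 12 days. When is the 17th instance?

The 17th occurrence is 16 intervals after the first: 16 × 12 = 192 days after 1982-09-24.
September has 30 days — 6 days to the end of September leaves 186.
October has 31 days (155 left).
November has 30 days (125 left).
December has 31 days (94 left).
January has 31 days (63 left).
February has 28 days (35 left).
March has 31 days (4 left).
4 days into April → 1983-04-04.

1983-04-04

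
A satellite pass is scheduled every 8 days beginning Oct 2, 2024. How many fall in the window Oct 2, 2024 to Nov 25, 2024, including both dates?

7

Occurrences land 8·i days after Oct 2, 2024 for i = 0, 1, 2, …
The window opens on the start date, so the first occurrence inside is #1 on Oct 2, 2024.
Nov 25, 2024 is 54 days after the start; 54 ÷ 8 = 6 remainder 6. Last occurrence in the window: #7 on Nov 19, 2024.
Occurrences #1 through #7: 7 in total.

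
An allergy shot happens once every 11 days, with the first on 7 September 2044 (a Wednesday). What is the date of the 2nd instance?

The 2nd occurrence is 1 interval after the first: 1 × 11 = 11 days after 7 September 2044.
11 days later is 18 September 2044.

18 September 2044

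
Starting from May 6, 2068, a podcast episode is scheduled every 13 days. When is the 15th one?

November 4, 2068

The 15th occurrence is 14 intervals after the first: 14 × 13 = 182 days after May 6, 2068.
May has 31 days — 25 days to the end of May leaves 157.
June has 30 days (127 left).
July has 31 days (96 left).
August has 31 days (65 left).
September has 30 days (35 left).
October has 31 days (4 left).
4 days into November → November 4, 2068.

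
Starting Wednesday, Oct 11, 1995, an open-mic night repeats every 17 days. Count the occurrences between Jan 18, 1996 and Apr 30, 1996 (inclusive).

Occurrences land 17·i days after Oct 11, 1995 for i = 0, 1, 2, …
Jan 18, 1996 is 99 days after the start; 99 ÷ 17 = 5 remainder 14; since the remainder is 14, round up to i = 6. First occurrence in the window: #7 on Jan 21, 1996 (6×17 = 102 days in).
Apr 30, 1996 is 202 days after the start; 202 ÷ 17 = 11 remainder 15. Last occurrence in the window: #12 on Apr 15, 1996.
Occurrences #7 through #12: 6 in total.

6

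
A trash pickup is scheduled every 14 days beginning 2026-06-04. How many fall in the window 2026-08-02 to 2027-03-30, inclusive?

Occurrences land 14·i days after 2026-06-04 for i = 0, 1, 2, …
2026-08-02 is 59 days after the start; 59 ÷ 14 = 4 remainder 3; since the remainder is 3, round up to i = 5. First occurrence in the window: #6 on 2026-08-13 (5×14 = 70 days in).
2027-03-30 is 299 days after the start; 299 ÷ 14 = 21 remainder 5. Last occurrence in the window: #22 on 2027-03-25.
Occurrences #6 through #22: 17 in total.

17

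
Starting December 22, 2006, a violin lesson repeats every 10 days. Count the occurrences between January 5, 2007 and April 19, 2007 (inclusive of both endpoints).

10

Occurrences land 10·i days after December 22, 2006 for i = 0, 1, 2, …
January 5, 2007 is 14 days after the start; 14 ÷ 10 = 1 remainder 4; since the remainder is 4, round up to i = 2. First occurrence in the window: #3 on January 11, 2007 (2×10 = 20 days in).
April 19, 2007 is 118 days after the start; 118 ÷ 10 = 11 remainder 8. Last occurrence in the window: #12 on April 11, 2007.
Occurrences #3 through #12: 10 in total.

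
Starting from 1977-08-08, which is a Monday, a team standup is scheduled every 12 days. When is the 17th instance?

1978-02-16

The 17th occurrence is 16 intervals after the first: 16 × 12 = 192 days after 1977-08-08.
August has 31 days — 23 days to the end of August leaves 169.
September has 30 days (139 left).
October has 31 days (108 left).
November has 30 days (78 left).
December has 31 days (47 left).
January has 31 days (16 left).
16 days into February → 1978-02-16.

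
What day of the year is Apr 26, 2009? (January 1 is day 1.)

Days in months before Apr: 31 + 28 + 31 = 90.
Plus 26 days into Apr → day 116.

116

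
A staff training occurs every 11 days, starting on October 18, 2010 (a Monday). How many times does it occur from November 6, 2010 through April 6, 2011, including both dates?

Occurrences land 11·i days after October 18, 2010 for i = 0, 1, 2, …
November 6, 2010 is 19 days after the start; 19 ÷ 11 = 1 remainder 8; since the remainder is 8, round up to i = 2. First occurrence in the window: #3 on November 9, 2010 (2×11 = 22 days in).
April 6, 2011 is 170 days after the start; 170 ÷ 11 = 15 remainder 5. Last occurrence in the window: #16 on April 1, 2011.
Occurrences #3 through #16: 14 in total.

14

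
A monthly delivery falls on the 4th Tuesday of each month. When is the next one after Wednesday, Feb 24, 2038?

Feb 2038 starts on a Monday; its first Tuesday is the 2nd, so the 4th Tuesday is the 23rd — Feb 23, 2038.
That is not after Feb 24, 2038, so look at Mar 2038.
Mar 2038 starts on a Monday; its first Tuesday is the 2nd, so the 4th Tuesday is the 23rd — Mar 23, 2038.

Mar 23, 2038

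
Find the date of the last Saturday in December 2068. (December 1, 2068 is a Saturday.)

December 2068 begins on a Saturday, so the first Saturday is December 1.
December 2068 has 31 days. Adding weeks: 1, 8, 15, 22, 29 — the last one ≤ 31 is the 29th.

December 29, 2068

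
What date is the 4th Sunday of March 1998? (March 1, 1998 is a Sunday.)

March 1998 begins on a Sunday, so the first Sunday is March 1.
The 4th Sunday is 3 weeks later: 1 + 21 = 22.

1998-03-22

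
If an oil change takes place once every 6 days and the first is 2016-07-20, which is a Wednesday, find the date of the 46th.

2017-04-16

The 46th occurrence is 45 intervals after the first: 45 × 6 = 270 days after 2016-07-20.
July has 31 days — 11 days to the end of July leaves 259.
August has 31 days (228 left).
September has 30 days (198 left).
October has 31 days (167 left).
November has 30 days (137 left).
December has 31 days (106 left).
January has 31 days (75 left).
February has 28 days (47 left).
March has 31 days (16 left).
16 days into April → 2017-04-16.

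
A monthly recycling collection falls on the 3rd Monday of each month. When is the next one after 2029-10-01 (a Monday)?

October 2029 starts on a Monday; its first Monday is the 1st, so the 3rd Monday is the 15th — 2029-10-15.
2029-10-15 is after 2029-10-01, so that is the next one.

2029-10-15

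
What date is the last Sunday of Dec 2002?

Dec 29, 2002

Dec 2002 begins on a Sunday, so the first Sunday is Dec 1.
Dec 2002 has 31 days. Adding weeks: 1, 8, 15, 22, 29 — the last one ≤ 31 is the 29th.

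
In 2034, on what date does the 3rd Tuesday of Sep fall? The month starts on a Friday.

Sep 19, 2034

Sep 2034 begins on a Friday, so the first Tuesday is Sep 5 (4 days later).
The 3rd Tuesday is 2 weeks later: 5 + 14 = 19.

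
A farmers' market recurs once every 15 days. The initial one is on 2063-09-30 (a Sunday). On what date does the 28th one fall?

2064-11-08

The 28th occurrence is 27 intervals after the first: 27 × 15 = 405 days after 2063-09-30.
September has 30 days — 0 days to the end of September leaves 405.
From end of September to end of 2063 is 92 days (313 left).
January has 31 days (282 left).
February has 29 days (253 left).
March has 31 days (222 left).
April has 30 days (192 left).
May has 31 days (161 left).
June has 30 days (131 left).
July has 31 days (100 left).
August has 31 days (69 left).
September has 30 days (39 left).
October has 31 days (8 left).
8 days into November → 2064-11-08.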